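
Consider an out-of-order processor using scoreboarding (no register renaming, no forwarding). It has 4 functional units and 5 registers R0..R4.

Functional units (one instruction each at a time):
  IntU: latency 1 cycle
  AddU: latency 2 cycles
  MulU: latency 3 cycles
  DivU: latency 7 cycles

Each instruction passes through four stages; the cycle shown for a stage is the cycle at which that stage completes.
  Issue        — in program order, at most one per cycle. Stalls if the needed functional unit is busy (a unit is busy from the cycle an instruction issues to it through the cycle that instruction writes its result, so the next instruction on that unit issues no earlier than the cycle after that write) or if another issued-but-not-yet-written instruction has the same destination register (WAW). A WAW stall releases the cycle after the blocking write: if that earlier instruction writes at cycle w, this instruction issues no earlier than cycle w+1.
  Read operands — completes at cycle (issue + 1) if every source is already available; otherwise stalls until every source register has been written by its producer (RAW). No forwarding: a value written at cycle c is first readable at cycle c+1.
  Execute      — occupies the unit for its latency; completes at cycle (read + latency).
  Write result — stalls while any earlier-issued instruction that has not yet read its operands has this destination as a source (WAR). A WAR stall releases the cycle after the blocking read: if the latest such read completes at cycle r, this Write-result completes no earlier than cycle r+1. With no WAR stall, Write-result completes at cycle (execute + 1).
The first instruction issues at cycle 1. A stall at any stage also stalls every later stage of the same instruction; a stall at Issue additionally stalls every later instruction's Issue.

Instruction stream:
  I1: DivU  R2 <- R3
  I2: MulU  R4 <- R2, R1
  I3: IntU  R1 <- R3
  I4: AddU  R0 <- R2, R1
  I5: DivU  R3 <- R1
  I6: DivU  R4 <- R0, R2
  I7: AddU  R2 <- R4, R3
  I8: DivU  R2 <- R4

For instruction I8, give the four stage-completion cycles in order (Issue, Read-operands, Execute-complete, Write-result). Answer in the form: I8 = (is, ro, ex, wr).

I8 = (36, 37, 44, 45)

c1: I1 issues→DivU
c2: I1 reads · I2 issues→MulU
c3: I3 issues→IntU
c4: I3 reads · I4 issues→AddU
c5: I3 exec-done
c9: I1 exec-done
c10: I1 writes R2
c11: I2 reads · I5 issues→DivU
c12: I3 writes R1
c13: I4 reads · I5 reads
c14: I2 exec-done
c15: I2 writes R4 · I4 exec-done
c16: I4 writes R0
c20: I5 exec-done
c21: I5 writes R3
c22: I6 issues→DivU
c23: I6 reads · I7 issues→AddU
c30: I6 exec-done
c31: I6 writes R4
c32: I7 reads
c34: I7 exec-done
c35: I7 writes R2
c36: I8 issues→DivU
c37: I8 reads
c44: I8 exec-done
c45: I8 writes R2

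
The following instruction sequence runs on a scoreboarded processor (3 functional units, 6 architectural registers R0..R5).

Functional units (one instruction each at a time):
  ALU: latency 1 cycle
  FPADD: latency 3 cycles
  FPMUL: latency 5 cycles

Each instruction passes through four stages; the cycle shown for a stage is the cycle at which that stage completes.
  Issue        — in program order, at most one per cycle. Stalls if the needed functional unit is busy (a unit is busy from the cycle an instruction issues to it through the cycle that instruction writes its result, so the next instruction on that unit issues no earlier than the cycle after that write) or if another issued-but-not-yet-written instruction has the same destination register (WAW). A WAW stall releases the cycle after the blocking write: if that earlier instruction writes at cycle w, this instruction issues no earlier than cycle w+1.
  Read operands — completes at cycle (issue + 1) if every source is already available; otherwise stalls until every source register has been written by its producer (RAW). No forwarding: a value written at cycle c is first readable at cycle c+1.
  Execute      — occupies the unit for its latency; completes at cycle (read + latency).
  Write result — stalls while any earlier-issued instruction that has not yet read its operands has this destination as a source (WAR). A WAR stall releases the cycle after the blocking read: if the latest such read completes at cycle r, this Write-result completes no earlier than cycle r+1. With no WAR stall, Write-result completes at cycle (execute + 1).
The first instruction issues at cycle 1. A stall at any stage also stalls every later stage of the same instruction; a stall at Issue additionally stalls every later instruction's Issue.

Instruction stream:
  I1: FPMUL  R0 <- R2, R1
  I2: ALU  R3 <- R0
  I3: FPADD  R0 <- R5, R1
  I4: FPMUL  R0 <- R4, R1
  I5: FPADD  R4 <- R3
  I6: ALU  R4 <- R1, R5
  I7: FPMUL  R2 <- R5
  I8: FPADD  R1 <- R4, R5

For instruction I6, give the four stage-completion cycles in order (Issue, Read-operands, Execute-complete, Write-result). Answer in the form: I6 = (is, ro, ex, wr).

[I1] 1/2/7/8
[I2] 2/9/10/11  (RAW R0: wait I1 write@8)
[I3] 9/10/13/14  (WAW R0: wait I1 write@8)
[I4] 15/16/21/22  (WAW R0: wait I3 write@14)
[I5] 16/17/20/21
[I6] 22/23/24/25  (WAW R4: wait I5 write@21)
[I7] 23/24/29/30
[I8] 24/26/29/30  (RAW R4: wait I6 write@25)

I6 = (22, 23, 24, 25)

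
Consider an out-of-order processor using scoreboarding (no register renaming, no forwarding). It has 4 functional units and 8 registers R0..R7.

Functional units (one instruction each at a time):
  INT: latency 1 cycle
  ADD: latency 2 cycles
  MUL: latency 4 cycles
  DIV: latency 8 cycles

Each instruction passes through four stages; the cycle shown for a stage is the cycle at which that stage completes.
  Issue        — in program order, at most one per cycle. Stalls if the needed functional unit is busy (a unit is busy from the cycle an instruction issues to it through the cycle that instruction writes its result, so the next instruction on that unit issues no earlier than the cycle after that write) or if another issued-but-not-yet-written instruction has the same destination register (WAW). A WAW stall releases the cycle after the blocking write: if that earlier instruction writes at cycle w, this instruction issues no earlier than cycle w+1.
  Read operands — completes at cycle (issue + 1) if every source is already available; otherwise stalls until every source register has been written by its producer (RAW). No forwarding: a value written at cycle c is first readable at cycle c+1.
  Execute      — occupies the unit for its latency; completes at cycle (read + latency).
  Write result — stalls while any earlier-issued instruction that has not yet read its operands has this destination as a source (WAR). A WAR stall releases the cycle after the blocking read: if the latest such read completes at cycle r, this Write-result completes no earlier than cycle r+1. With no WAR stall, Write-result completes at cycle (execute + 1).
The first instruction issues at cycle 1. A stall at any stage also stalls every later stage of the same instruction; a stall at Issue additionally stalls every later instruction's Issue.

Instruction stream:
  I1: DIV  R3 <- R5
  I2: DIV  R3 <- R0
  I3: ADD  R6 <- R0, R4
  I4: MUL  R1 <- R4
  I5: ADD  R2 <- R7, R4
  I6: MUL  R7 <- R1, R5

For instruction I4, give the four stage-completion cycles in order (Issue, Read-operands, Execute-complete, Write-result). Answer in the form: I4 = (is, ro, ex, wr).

I4 = (14, 15, 19, 20)

cycle 1: I1→DIV
cycle 2: I1 RO
cycle 10: I1 EX
cycle 11: I1 WR R3
cycle 12: I2→DIV
cycle 13: I2 RO · I3→ADD
cycle 14: I3 RO · I4→MUL
cycle 15: I4 RO
cycle 16: I3 EX
cycle 17: I3 WR R6
cycle 18: I5→ADD
cycle 19: I4 EX · I5 RO
cycle 20: I4 WR R1
cycle 21: I2 EX · I5 EX · I6→MUL
cycle 22: I2 WR R3 · I5 WR R2 · I6 RO
cycle 26: I6 EX
cycle 27: I6 WR R7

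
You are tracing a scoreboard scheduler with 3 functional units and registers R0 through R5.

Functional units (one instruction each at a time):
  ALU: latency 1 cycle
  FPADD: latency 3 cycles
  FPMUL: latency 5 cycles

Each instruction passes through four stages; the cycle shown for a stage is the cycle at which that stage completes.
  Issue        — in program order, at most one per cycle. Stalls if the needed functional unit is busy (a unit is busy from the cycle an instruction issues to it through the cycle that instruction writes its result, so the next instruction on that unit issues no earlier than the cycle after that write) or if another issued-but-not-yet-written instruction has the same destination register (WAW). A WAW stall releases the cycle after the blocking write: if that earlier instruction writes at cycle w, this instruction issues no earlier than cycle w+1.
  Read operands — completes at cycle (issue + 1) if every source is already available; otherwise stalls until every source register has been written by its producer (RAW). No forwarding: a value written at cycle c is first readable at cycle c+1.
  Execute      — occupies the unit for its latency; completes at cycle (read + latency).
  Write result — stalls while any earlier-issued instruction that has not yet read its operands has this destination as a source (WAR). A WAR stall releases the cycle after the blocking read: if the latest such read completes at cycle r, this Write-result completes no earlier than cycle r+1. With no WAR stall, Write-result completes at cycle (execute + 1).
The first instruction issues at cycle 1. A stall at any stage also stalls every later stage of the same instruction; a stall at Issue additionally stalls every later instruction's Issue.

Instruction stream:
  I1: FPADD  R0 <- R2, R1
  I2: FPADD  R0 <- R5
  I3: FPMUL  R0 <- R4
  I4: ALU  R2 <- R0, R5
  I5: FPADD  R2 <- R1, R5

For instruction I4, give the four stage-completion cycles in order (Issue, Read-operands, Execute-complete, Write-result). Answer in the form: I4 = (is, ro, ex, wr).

I4 = (14, 21, 22, 23)

  I1 | 1 | 2 | 5 | 6
  I2 | 7 | 8 | 11 | 12   struct: FPADD busy until I1 writes@6
  I3 | 13 | 14 | 19 | 20   WAW R0: wait I2 write@12
  I4 | 14 | 21 | 22 | 23   RAW R0: wait I3 write@20
  I5 | 24 | 25 | 28 | 29   WAW R2: wait I4 write@23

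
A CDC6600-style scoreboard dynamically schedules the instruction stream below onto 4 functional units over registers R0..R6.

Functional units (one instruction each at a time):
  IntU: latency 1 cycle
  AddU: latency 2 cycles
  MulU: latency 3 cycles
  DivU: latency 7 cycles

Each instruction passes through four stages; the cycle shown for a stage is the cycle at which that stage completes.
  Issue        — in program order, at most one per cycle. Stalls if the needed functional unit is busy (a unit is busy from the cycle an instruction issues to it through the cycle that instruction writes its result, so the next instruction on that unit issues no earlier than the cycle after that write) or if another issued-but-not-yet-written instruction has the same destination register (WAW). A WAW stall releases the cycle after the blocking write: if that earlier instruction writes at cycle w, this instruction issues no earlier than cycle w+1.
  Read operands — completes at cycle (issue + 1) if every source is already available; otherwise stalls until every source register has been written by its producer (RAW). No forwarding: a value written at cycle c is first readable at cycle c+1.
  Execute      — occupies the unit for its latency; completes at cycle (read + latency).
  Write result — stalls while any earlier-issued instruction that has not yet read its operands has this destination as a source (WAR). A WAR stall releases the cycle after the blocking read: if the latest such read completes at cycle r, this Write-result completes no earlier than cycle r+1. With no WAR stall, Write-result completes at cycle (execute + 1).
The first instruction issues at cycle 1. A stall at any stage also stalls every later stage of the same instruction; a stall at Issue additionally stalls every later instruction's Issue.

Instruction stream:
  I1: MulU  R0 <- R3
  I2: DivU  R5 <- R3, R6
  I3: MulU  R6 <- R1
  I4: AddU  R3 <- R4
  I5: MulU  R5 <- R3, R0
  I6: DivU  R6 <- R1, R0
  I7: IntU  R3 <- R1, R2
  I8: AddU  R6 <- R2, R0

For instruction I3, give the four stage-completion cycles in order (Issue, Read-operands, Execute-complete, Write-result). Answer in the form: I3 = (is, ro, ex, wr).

I3 = (7, 8, 11, 12)

I1: IS=1 RO=2 EX=5 WR=6
I2: IS=2 RO=3 EX=10 WR=11
I3: IS=7 RO=8 EX=11 WR=12  [struct: MulU busy until I1 writes@6]
I4: IS=8 RO=9 EX=11 WR=12
I5: IS=13 RO=14 EX=17 WR=18  [struct: MulU busy until I3 writes@12]
I6: IS=14 RO=15 EX=22 WR=23
I7: IS=15 RO=16 EX=17 WR=18
I8: IS=24 RO=25 EX=27 WR=28  [WAW R6: wait I6 write@23]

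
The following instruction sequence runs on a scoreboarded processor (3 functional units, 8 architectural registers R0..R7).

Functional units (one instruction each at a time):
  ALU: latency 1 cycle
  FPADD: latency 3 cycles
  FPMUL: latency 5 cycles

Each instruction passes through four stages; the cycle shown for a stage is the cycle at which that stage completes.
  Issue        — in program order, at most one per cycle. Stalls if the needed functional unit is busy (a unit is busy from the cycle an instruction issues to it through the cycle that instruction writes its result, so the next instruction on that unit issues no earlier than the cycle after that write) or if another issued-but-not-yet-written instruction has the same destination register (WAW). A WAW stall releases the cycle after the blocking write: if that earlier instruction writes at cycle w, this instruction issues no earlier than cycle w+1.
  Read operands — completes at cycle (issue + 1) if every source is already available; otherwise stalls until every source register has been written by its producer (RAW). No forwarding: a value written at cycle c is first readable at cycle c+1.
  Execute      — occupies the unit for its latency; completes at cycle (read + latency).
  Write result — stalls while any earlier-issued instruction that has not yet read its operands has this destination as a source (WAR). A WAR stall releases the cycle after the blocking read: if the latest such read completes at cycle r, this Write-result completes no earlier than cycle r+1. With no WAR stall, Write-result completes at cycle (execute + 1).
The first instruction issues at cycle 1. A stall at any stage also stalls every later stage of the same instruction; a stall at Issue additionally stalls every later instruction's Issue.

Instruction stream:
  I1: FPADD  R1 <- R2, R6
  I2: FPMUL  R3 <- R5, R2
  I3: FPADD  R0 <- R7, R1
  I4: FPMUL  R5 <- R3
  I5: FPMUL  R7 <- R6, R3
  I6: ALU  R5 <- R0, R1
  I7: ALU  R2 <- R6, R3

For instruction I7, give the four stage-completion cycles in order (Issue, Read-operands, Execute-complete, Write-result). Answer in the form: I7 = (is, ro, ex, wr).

I7 = (23, 24, 25, 26)

  I1 | 1 | 2 | 5 | 6
  I2 | 2 | 3 | 8 | 9
  I3 | 7 | 8 | 11 | 12   struct: FPADD busy until I1 writes@6
  I4 | 10 | 11 | 16 | 17   struct: FPMUL busy until I2 writes@9
  I5 | 18 | 19 | 24 | 25   struct: FPMUL busy until I4 writes@17
  I6 | 19 | 20 | 21 | 22
  I7 | 23 | 24 | 25 | 26   struct: ALU busy until I6 writes@22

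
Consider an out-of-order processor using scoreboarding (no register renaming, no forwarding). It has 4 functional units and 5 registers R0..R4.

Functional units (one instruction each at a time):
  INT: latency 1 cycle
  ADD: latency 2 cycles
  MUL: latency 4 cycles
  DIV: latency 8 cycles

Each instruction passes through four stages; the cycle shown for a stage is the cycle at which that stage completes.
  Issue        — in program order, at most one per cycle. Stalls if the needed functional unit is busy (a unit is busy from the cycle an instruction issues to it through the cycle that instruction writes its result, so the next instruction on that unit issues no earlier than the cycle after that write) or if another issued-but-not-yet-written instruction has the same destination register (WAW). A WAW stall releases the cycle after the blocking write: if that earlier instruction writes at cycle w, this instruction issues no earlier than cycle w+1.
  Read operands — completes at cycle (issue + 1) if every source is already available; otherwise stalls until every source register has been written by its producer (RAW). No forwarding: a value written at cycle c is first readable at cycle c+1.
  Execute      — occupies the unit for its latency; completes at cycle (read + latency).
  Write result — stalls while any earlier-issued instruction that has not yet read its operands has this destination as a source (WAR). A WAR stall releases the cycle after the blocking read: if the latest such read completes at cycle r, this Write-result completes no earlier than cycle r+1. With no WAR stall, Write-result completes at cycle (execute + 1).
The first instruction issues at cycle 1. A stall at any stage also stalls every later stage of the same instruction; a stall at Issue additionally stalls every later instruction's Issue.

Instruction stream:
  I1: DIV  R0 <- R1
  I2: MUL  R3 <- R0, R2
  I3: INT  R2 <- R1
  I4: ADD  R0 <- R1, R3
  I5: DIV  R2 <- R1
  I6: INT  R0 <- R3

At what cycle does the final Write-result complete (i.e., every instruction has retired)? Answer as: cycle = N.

cycle 1: I1 issues→DIV
cycle 2: I1 reads; I2 issues→MUL
cycle 3: I3 issues→INT
cycle 4: I3 reads
cycle 5: I3 exec-done
cycle 10: I1 exec-done
cycle 11: I1 writes R0
cycle 12: I2 reads; I4 issues→ADD
cycle 13: I3 writes R2
cycle 14: I5 issues→DIV
cycle 15: I5 reads
cycle 16: I2 exec-done
cycle 17: I2 writes R3
cycle 18: I4 reads
cycle 20: I4 exec-done
cycle 21: I4 writes R0
cycle 22: I6 issues→INT
cycle 23: I5 exec-done; I6 reads
cycle 24: I5 writes R2; I6 exec-done
cycle 25: I6 writes R0

cycle = 25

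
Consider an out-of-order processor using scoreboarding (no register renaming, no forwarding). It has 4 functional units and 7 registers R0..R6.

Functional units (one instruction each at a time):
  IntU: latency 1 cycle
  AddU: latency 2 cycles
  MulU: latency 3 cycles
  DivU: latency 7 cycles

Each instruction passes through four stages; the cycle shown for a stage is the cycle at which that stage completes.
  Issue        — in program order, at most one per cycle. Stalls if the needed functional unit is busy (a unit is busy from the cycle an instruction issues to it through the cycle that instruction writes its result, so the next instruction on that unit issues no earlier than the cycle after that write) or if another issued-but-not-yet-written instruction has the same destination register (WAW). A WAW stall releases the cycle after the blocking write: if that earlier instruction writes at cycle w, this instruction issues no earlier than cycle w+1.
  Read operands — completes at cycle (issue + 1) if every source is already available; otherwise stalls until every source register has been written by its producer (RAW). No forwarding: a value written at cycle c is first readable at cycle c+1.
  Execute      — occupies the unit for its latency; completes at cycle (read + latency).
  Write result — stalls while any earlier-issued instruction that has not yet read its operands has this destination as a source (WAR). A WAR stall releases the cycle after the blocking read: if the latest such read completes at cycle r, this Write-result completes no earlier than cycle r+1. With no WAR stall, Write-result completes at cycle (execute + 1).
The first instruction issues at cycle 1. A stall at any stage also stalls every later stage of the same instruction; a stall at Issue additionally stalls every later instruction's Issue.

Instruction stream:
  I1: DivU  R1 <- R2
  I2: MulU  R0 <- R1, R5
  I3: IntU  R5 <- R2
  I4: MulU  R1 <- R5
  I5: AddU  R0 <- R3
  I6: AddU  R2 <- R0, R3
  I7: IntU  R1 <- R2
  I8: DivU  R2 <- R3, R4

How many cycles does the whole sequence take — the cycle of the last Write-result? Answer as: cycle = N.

cycle = 36

[I1] 1/2/9/10
[I2] 2/11/14/15  (RAW R1: wait I1 write@10)
[I3] 3/4/5/12  (WAR R5: wait I2 read@11)
[I4] 16/17/20/21  (struct: MulU busy until I2 writes@15)
[I5] 17/18/20/21
[I6] 22/23/25/26  (struct: AddU busy until I5 writes@21)
[I7] 23/27/28/29  (RAW R2: wait I6 write@26)
[I8] 27/28/35/36  (WAW R2: wait I6 write@26)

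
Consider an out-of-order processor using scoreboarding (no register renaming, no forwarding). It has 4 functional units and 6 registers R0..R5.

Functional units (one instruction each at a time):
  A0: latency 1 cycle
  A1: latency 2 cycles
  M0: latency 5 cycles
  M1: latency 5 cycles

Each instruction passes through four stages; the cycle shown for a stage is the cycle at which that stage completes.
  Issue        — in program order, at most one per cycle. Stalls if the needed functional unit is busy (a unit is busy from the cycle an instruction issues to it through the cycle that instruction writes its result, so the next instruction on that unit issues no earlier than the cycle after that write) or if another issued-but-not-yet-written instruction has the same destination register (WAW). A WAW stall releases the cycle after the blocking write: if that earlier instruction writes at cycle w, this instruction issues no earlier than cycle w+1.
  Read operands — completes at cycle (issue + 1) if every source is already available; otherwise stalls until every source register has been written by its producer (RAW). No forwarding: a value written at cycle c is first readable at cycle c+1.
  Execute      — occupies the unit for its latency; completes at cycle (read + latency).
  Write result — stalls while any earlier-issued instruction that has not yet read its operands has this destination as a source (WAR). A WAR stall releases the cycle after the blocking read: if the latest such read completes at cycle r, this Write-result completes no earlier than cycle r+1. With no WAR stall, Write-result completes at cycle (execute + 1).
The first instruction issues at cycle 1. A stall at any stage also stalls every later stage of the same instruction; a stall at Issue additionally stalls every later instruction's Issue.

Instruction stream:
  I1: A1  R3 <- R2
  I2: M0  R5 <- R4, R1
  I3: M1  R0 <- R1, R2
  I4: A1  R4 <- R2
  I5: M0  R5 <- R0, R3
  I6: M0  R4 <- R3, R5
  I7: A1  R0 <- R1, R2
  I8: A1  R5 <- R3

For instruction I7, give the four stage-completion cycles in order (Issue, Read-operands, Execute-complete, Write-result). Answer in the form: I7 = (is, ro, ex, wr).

t=1  I1 issues→A1
t=2  I1 reads; I2 issues→M0
t=3  I2 reads; I3 issues→M1
t=4  I1 exec-done; I3 reads
t=5  I1 writes R3
t=6  I4 issues→A1
t=7  I4 reads
t=8  I2 exec-done
t=9  I2 writes R5; I3 exec-done; I4 exec-done
t=10  I3 writes R0; I4 writes R4; I5 issues→M0
t=11  I5 reads
t=16  I5 exec-done
t=17  I5 writes R5
t=18  I6 issues→M0
t=19  I6 reads; I7 issues→A1
t=20  I7 reads
t=22  I7 exec-done
t=23  I7 writes R0
t=24  I6 exec-done; I8 issues→A1
t=25  I6 writes R4; I8 reads
t=27  I8 exec-done
t=28  I8 writes R5

I7 = (19, 20, 22, 23)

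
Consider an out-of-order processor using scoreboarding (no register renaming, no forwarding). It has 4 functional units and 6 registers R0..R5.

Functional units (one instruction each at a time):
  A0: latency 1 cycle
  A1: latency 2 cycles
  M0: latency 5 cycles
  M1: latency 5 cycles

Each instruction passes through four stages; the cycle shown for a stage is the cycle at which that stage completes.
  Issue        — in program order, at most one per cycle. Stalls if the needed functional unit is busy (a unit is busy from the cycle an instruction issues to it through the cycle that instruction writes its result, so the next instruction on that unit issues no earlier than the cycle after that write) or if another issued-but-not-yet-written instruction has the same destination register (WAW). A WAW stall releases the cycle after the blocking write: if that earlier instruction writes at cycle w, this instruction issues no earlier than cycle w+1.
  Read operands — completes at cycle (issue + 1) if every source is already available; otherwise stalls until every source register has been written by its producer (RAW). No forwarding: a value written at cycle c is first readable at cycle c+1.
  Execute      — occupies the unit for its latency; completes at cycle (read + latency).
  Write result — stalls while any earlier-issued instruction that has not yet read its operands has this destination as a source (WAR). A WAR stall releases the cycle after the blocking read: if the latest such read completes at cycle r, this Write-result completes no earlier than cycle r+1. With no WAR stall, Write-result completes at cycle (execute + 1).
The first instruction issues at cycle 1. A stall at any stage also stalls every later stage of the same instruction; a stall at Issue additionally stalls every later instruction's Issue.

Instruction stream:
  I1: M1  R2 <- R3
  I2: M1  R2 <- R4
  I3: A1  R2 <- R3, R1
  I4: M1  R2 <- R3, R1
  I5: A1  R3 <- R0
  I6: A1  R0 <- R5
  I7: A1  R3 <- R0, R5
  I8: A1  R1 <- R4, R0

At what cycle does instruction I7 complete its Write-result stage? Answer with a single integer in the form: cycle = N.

t=1  issue I1 (M1)
t=2  I1 read-ops
t=7  I1 finished on M1
t=8  I1→R2
t=9  issue I2 (M1)
t=10  I2 read-ops
t=15  I2 finished on M1
t=16  I2→R2
t=17  issue I3 (A1)
t=18  I3 read-ops
t=20  I3 finished on A1
t=21  I3→R2
t=22  issue I4 (M1)
t=23  I4 read-ops · issue I5 (A1)
t=24  I5 read-ops
t=26  I5 finished on A1
t=27  I5→R3
t=28  I4 finished on M1 · issue I6 (A1)
t=29  I4→R2 · I6 read-ops
t=31  I6 finished on A1
t=32  I6→R0
t=33  issue I7 (A1)
t=34  I7 read-ops
t=36  I7 finished on A1
t=37  I7→R3
t=38  issue I8 (A1)
t=39  I8 read-ops
t=41  I8 finished on A1
t=42  I8→R1

cycle = 37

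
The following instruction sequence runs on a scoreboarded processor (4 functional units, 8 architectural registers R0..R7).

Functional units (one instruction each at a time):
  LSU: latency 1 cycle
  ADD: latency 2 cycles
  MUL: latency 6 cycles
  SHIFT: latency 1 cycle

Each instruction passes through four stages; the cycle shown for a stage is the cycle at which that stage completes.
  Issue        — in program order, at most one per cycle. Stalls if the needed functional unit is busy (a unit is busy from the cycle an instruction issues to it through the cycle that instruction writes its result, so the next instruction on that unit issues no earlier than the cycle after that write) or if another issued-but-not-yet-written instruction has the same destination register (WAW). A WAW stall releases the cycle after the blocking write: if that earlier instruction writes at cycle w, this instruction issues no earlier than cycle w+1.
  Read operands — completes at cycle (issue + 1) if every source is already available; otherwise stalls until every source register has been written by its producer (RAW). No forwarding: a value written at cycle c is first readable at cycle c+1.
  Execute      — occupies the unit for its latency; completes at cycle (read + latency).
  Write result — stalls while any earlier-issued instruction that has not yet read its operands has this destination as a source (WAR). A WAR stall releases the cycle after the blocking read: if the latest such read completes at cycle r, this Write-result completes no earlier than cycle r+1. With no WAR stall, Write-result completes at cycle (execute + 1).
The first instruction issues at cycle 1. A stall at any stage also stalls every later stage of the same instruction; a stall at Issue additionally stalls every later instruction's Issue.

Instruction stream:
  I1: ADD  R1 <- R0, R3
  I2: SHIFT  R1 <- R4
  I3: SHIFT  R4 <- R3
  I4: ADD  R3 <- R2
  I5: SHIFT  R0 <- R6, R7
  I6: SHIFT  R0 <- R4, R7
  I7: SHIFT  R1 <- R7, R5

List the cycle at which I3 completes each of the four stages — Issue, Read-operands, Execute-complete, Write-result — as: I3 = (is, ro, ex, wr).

I3 = (10, 11, 12, 13)

c1: I1 dispatched to ADD
c2: I1 operands ready
c4: I1 complete
c5: R1←I1
c6: I2 dispatched to SHIFT
c7: I2 operands ready
c8: I2 complete
c9: R1←I2
c10: I3 dispatched to SHIFT
c11: I3 operands ready | I4 dispatched to ADD
c12: I3 complete | I4 operands ready
c13: R4←I3
c14: I4 complete | I5 dispatched to SHIFT
c15: R3←I4 | I5 operands ready
c16: I5 complete
c17: R0←I5
c18: I6 dispatched to SHIFT
c19: I6 operands ready
c20: I6 complete
c21: R0←I6
c22: I7 dispatched to SHIFT
c23: I7 operands ready
c24: I7 complete
c25: R1←I7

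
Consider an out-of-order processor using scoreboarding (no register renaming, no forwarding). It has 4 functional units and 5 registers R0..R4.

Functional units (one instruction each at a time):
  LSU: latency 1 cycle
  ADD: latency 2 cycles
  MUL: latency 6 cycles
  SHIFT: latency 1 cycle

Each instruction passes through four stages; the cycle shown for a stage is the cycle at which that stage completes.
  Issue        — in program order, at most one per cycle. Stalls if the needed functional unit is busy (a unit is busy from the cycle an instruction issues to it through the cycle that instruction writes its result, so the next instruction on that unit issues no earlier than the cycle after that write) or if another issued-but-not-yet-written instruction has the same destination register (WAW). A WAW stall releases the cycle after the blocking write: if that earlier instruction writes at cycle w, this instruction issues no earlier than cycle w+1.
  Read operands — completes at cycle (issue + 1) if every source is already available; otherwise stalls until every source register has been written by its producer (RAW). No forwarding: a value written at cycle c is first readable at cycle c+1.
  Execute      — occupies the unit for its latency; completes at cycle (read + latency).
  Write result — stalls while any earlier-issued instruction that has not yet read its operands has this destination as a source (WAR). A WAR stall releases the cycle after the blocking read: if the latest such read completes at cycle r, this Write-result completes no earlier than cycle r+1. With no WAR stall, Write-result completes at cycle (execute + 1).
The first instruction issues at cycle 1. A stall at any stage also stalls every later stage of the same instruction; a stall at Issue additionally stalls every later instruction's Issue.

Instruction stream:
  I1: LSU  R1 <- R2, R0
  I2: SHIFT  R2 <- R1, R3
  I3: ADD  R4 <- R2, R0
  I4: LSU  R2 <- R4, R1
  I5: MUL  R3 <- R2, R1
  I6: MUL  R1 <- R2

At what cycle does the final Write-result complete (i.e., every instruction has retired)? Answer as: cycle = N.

cycle = 31

c1: issue I1 (LSU)
c2: I1 read-ops | issue I2 (SHIFT)
c3: I1 finished on LSU | issue I3 (ADD)
c4: I1→R1
c5: I2 read-ops
c6: I2 finished on SHIFT
c7: I2→R2
c8: I3 read-ops | issue I4 (LSU)
c9: issue I5 (MUL)
c10: I3 finished on ADD
c11: I3→R4
c12: I4 read-ops
c13: I4 finished on LSU
c14: I4→R2
c15: I5 read-ops
c21: I5 finished on MUL
c22: I5→R3
c23: issue I6 (MUL)
c24: I6 read-ops
c30: I6 finished on MUL
c31: I6→R1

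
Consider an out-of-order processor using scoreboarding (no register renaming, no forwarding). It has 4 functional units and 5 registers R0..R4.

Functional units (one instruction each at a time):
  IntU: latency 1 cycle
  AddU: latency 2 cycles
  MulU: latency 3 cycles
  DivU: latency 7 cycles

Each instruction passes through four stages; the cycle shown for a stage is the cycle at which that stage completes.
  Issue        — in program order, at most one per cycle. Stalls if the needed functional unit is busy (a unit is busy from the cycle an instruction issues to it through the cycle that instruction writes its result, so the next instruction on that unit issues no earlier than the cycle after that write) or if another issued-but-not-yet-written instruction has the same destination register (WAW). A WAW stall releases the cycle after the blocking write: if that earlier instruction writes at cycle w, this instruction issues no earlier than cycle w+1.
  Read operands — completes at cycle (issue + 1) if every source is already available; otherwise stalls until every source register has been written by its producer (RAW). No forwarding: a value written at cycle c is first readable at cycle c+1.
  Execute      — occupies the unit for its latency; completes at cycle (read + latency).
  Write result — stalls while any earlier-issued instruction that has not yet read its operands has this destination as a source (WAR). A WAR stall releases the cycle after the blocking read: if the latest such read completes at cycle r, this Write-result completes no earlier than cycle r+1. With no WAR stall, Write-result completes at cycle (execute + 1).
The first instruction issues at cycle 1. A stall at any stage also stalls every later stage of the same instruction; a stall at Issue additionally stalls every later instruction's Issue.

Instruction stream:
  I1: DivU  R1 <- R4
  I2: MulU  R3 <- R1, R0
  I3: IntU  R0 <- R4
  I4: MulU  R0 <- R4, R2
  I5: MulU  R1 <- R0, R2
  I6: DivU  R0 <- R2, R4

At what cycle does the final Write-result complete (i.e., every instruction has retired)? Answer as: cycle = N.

cycle = 32

[1] I1→DivU
[2] I1 RO · I2→MulU
[3] I3→IntU
[4] I3 RO
[5] I3 EX
[9] I1 EX
[10] I1 WR R1
[11] I2 RO
[12] I3 WR R0
[14] I2 EX
[15] I2 WR R3
[16] I4→MulU
[17] I4 RO
[20] I4 EX
[21] I4 WR R0
[22] I5→MulU
[23] I5 RO · I6→DivU
[24] I6 RO
[26] I5 EX
[27] I5 WR R1
[31] I6 EX
[32] I6 WR R0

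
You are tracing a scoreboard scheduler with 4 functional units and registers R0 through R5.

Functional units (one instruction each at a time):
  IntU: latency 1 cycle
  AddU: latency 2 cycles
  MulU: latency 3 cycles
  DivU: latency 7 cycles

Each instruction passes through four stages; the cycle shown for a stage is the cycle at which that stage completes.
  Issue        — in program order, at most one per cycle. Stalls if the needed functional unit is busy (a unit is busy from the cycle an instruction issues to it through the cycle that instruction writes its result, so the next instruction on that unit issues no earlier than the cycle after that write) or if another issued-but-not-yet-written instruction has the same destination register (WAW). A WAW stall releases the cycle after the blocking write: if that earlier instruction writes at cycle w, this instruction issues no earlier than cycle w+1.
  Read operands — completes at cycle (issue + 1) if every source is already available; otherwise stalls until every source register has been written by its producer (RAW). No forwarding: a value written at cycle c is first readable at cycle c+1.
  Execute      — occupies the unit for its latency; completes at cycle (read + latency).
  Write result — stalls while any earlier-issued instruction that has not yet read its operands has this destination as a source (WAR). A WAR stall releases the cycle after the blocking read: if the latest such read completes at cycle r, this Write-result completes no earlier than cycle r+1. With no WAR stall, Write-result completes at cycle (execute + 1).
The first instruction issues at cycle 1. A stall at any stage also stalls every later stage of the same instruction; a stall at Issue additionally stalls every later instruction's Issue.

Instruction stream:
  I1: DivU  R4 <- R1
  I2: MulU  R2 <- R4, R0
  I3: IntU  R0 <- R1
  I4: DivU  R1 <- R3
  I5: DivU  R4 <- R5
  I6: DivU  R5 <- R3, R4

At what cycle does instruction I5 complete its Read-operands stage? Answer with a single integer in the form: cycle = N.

I1  is:1  ro:2  ex:9  wr:10
I2  is:2  ro:11  ex:14  wr:15  — RAW R4: wait I1 write@10
I3  is:3  ro:4  ex:5  wr:12  — WAR R0: wait I2 read@11
I4  is:11  ro:12  ex:19  wr:20  — struct: DivU busy until I1 writes@10
I5  is:21  ro:22  ex:29  wr:30  — struct: DivU busy until I4 writes@20
I6  is:31  ro:32  ex:39  wr:40  — struct: DivU busy until I5 writes@30

cycle = 22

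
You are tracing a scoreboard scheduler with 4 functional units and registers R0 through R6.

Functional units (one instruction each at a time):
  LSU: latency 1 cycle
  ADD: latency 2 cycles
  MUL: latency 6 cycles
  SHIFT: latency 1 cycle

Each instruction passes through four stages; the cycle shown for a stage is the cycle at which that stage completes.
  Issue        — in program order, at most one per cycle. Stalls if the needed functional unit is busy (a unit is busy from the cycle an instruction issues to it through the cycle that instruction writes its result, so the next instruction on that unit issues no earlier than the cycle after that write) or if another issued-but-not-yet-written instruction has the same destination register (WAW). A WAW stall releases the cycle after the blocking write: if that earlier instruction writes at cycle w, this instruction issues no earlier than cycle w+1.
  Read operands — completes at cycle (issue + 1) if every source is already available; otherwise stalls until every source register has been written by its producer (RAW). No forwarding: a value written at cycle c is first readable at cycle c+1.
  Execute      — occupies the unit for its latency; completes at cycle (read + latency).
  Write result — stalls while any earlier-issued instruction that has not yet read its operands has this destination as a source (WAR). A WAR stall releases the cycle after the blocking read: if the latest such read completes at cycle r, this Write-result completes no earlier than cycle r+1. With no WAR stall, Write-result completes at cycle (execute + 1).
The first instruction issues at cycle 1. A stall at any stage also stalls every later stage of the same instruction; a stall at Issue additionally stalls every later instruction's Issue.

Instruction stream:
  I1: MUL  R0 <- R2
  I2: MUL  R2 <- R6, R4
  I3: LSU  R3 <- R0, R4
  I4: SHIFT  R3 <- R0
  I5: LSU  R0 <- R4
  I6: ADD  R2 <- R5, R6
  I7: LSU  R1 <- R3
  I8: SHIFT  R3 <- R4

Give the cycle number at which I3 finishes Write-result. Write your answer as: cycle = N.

I1: IS=1 RO=2 EX=8 WR=9
I2: IS=10 RO=11 EX=17 WR=18  [struct: MUL busy until I1 writes@9]
I3: IS=11 RO=12 EX=13 WR=14
I4: IS=15 RO=16 EX=17 WR=18  [WAW R3: wait I3 write@14]
I5: IS=16 RO=17 EX=18 WR=19
I6: IS=19 RO=20 EX=22 WR=23  [WAW R2: wait I2 write@18]
I7: IS=20 RO=21 EX=22 WR=23
I8: IS=21 RO=22 EX=23 WR=24

cycle = 14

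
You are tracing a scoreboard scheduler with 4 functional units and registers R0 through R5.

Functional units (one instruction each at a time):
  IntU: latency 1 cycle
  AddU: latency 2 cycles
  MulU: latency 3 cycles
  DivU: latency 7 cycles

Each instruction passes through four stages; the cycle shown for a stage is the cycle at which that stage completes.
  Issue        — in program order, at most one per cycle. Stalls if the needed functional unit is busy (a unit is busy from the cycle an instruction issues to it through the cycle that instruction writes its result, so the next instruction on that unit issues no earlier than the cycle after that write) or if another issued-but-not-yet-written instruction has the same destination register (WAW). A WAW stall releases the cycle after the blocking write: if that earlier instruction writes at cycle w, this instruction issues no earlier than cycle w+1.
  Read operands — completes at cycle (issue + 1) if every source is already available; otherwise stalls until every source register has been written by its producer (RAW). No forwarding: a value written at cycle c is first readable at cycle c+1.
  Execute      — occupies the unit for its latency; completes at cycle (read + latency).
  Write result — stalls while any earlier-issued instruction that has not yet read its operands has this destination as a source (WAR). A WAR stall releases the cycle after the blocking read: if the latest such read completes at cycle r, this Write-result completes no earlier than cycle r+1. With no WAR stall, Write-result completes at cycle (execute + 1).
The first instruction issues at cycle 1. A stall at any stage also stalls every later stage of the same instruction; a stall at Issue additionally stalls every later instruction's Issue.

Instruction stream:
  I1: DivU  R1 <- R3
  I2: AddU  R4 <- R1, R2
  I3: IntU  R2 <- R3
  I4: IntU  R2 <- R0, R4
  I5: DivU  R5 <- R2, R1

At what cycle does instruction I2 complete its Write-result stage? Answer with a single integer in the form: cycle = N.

[1] I1 issues→DivU
[2] I1 reads · I2 issues→AddU
[3] I3 issues→IntU
[4] I3 reads
[5] I3 exec-done
[9] I1 exec-done
[10] I1 writes R1
[11] I2 reads
[12] I3 writes R2
[13] I2 exec-done · I4 issues→IntU
[14] I2 writes R4 · I5 issues→DivU
[15] I4 reads
[16] I4 exec-done
[17] I4 writes R2
[18] I5 reads
[25] I5 exec-done
[26] I5 writes R5

cycle = 14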